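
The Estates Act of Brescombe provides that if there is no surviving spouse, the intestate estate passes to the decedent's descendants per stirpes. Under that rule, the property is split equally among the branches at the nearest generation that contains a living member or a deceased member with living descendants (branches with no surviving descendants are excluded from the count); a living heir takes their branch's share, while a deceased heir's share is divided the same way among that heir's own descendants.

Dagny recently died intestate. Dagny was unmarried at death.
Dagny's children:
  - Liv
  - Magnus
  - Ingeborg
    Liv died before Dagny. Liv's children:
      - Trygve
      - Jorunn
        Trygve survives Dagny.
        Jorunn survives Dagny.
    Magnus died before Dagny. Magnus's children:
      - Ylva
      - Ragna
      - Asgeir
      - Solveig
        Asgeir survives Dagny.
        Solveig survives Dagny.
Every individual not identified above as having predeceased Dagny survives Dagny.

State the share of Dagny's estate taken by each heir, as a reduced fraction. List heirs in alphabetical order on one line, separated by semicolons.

There is no surviving spouse, so the entire estate passes to Dagny's descendants per stirpes.
The estate is divided into 3 equal shares of 1/3 among Liv, Magnus, Ingeborg.
Liv predeceased; the 1/3 allotted to Liv's branch passes to Liv's issue by representation.
The 1/3 is divided into 2 equal shares of 1/6 among Trygve, Jorunn.
Trygve is living and takes 1/6.
Jorunn is living and takes 1/6.
Magnus predeceased; the 1/3 allotted to Magnus's branch passes to Magnus's issue by representation.
The 1/3 is divided into 4 equal shares of 1/12 among Ylva, Ragna, Asgeir, Solveig.
Ylva is living and takes 1/12.
Ragna is living and takes 1/12.
Asgeir is living and takes 1/12.
Solveig is living and takes 1/12.
Ingeborg is living and takes 1/3.

Asgeir 1/12; Ingeborg 1/3; Jorunn 1/6; Ragna 1/12; Solveig 1/12; Trygve 1/6; Ylva 1/12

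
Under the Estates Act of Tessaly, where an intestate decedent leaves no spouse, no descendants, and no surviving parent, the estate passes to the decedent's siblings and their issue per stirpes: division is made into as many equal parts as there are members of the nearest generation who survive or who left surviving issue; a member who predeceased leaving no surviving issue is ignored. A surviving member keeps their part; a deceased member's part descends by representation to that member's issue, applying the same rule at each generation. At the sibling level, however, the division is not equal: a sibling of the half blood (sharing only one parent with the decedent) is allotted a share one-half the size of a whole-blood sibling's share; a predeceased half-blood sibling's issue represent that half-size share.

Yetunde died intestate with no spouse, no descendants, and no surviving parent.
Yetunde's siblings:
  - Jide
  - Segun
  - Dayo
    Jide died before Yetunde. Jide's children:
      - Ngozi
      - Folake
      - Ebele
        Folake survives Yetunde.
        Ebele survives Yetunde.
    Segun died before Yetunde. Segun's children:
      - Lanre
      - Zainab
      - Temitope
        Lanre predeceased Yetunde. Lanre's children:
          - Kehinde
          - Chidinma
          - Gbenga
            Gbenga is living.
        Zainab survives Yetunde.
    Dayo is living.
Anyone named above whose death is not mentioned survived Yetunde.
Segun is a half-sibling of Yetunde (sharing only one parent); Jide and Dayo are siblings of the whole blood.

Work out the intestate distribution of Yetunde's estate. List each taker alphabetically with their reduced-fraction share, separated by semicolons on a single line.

No spouse, descendants, or parent survives, so the estate passes to Yetunde's siblings per stirpes.
Half-blood siblings count for one-half the weight of whole-blood siblings at the initial division.
Dividing 1 in proportion to weights (total weight 5/2): Jide (weight 1) → 2/5; Segun (weight 1/2) → 1/5; Dayo (weight 1) → 2/5.
Jide predeceased; the 2/5 allotted to Jide's branch passes to Jide's issue by representation.
The 2/5 is divided into 3 equal shares of 2/15 among Ngozi, Folake, Ebele.
Ngozi is living and takes 2/15.
Folake is living and takes 2/15.
Ebele is living and takes 2/15.
Segun predeceased; the 1/5 allotted to Segun's branch passes to Segun's issue by representation.
The 1/5 is divided into 3 equal shares of 1/15 among Lanre, Zainab, Temitope.
Lanre predeceased; the 1/15 allotted to Lanre's branch passes to Lanre's issue by representation.
The 1/15 is divided into 3 equal shares of 1/45 among Kehinde, Chidinma, Gbenga.
Kehinde is living and takes 1/45.
Chidinma is living and takes 1/45.
Gbenga is living and takes 1/45.
Zainab is living and takes 1/15.
Temitope is living and takes 1/15.
Dayo is living and takes 2/5.

Chidinma 1/45; Dayo 2/5; Ebele 2/15; Folake 2/15; Gbenga 1/45; Kehinde 1/45; Ngozi 2/15; Temitope 1/15; Zainab 1/15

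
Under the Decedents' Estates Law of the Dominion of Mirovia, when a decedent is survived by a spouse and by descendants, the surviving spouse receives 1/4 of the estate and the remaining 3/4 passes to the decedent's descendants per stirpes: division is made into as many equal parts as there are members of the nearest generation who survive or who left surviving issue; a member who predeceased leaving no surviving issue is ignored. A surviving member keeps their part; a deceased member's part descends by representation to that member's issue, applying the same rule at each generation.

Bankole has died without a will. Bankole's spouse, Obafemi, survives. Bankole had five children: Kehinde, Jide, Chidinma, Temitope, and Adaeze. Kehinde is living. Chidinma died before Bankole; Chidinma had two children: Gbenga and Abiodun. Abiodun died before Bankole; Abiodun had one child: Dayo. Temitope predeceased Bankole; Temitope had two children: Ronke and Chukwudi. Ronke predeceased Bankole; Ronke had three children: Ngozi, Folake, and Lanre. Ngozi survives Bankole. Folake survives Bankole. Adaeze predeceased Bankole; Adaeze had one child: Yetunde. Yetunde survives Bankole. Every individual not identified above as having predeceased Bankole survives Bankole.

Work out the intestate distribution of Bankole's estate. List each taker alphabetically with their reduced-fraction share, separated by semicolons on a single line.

Obafemi, as surviving spouse, takes 1/4.
The remaining 3/4 passes to Bankole's descendants per stirpes.
The 3/4 is divided into 5 equal shares of 3/20 among Kehinde, Jide, Chidinma, Temitope, Adaeze.
Kehinde is living and takes 3/20.
Jide is living and takes 3/20.
Chidinma predeceased; the 3/20 allotted to Chidinma's branch passes to Chidinma's issue by representation.
The 3/20 is divided into 2 equal shares of 3/40 among Gbenga, Abiodun.
Gbenga is living and takes 3/40.
Abiodun predeceased; the 3/40 allotted to Abiodun's branch passes to Abiodun's issue by representation.
Dayo is the sole taker at this level and receives the full 3/40.
Temitope predeceased; the 3/20 allotted to Temitope's branch passes to Temitope's issue by representation.
The 3/20 is divided into 2 equal shares of 3/40 among Ronke, Chukwudi.
Ronke predeceased; the 3/40 allotted to Ronke's branch passes to Ronke's issue by representation.
The 3/40 is divided into 3 equal shares of 1/40 among Ngozi, Folake, Lanre.
Ngozi is living and takes 1/40.
Folake is living and takes 1/40.
Lanre is living and takes 1/40.
Chukwudi is living and takes 3/40.
Adaeze predeceased; the 3/20 allotted to Adaeze's branch passes to Adaeze's issue by representation.
Yetunde is the sole taker at this level and receives the full 3/20.

Chukwudi 3/40; Dayo 3/40; Folake 1/40; Gbenga 3/40; Jide 3/20; Kehinde 3/20; Lanre 1/40; Ngozi 1/40; Obafemi 1/4; Yetunde 3/20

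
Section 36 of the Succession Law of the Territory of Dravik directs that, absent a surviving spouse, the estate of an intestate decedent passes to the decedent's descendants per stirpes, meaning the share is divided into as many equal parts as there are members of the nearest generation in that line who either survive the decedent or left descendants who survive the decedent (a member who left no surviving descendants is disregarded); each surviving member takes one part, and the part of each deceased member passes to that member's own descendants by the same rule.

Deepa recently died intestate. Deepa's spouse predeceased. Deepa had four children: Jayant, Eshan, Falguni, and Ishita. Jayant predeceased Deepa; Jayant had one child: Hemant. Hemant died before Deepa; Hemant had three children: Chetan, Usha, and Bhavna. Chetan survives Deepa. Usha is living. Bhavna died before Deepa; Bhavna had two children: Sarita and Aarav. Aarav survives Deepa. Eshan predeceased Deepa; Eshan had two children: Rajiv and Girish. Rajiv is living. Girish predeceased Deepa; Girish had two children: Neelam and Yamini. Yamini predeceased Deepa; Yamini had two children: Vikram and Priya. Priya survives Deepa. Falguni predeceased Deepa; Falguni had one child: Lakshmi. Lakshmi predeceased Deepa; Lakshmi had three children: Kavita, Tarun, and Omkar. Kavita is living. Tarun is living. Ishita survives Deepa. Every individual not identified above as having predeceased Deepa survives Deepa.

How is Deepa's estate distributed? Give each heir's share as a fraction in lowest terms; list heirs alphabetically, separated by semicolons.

Aarav 1/24; Chetan 1/12; Ishita 1/4; Kavita 1/12; Neelam 1/16; Omkar 1/12; Priya 1/32; Rajiv 1/8; Sarita 1/24; Tarun 1/12; Usha 1/12; Vikram 1/32

There is no surviving spouse, so the entire estate passes to Deepa's descendants per stirpes.
The estate is divided into 4 equal shares of 1/4 among Jayant, Eshan, Falguni, Ishita.
Jayant predeceased; the 1/4 allotted to Jayant's branch passes to Jayant's issue by representation.
Hemant's line is the sole branch at this level, so the full 1/4 passes to Hemant's issue by representation.
The 1/4 is divided into 3 equal shares of 1/12 among Chetan, Usha, Bhavna.
Chetan is living and takes 1/12.
Usha is living and takes 1/12.
Bhavna predeceased; the 1/12 allotted to Bhavna's branch passes to Bhavna's issue by representation.
The 1/12 is divided into 2 equal shares of 1/24 among Sarita, Aarav.
Sarita is living and takes 1/24.
Aarav is living and takes 1/24.
Eshan predeceased; the 1/4 allotted to Eshan's branch passes to Eshan's issue by representation.
The 1/4 is divided into 2 equal shares of 1/8 among Rajiv, Girish.
Rajiv is living and takes 1/8.
Girish predeceased; the 1/8 allotted to Girish's branch passes to Girish's issue by representation.
The 1/8 is divided into 2 equal shares of 1/16 among Neelam, Yamini.
Neelam is living and takes 1/16.
Yamini predeceased; the 1/16 allotted to Yamini's branch passes to Yamini's issue by representation.
The 1/16 is divided into 2 equal shares of 1/32 among Vikram, Priya.
Vikram is living and takes 1/32.
Priya is living and takes 1/32.
Falguni predeceased; the 1/4 allotted to Falguni's branch passes to Falguni's issue by representation.
Lakshmi's line is the sole branch at this level, so the full 1/4 passes to Lakshmi's issue by representation.
The 1/4 is divided into 3 equal shares of 1/12 among Kavita, Tarun, Omkar.
Kavita is living and takes 1/12.
Tarun is living and takes 1/12.
Omkar is living and takes 1/12.
Ishita is living and takes 1/4.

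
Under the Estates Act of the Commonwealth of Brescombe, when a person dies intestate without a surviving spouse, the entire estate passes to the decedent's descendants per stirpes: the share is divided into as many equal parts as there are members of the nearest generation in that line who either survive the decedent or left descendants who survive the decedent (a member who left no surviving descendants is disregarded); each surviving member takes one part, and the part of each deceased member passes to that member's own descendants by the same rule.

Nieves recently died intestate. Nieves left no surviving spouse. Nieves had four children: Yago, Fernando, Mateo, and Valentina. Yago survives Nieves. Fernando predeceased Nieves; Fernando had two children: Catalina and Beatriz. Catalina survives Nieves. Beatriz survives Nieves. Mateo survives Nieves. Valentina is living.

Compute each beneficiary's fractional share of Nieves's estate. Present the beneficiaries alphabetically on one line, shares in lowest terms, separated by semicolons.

Beatriz 1/8; Catalina 1/8; Mateo 1/4; Valentina 1/4; Yago 1/4

There is no surviving spouse, so the entire estate passes to Nieves's descendants per stirpes.
The estate is divided into 4 equal shares of 1/4 among Yago, Fernando, Mateo, Valentina.
Yago is living and takes 1/4.
Fernando predeceased; the 1/4 allotted to Fernando's branch passes to Fernando's issue by representation.
The 1/4 is divided into 2 equal shares of 1/8 among Catalina, Beatriz.
Catalina is living and takes 1/8.
Beatriz is living and takes 1/8.
Mateo is living and takes 1/4.
Valentina is living and takes 1/4.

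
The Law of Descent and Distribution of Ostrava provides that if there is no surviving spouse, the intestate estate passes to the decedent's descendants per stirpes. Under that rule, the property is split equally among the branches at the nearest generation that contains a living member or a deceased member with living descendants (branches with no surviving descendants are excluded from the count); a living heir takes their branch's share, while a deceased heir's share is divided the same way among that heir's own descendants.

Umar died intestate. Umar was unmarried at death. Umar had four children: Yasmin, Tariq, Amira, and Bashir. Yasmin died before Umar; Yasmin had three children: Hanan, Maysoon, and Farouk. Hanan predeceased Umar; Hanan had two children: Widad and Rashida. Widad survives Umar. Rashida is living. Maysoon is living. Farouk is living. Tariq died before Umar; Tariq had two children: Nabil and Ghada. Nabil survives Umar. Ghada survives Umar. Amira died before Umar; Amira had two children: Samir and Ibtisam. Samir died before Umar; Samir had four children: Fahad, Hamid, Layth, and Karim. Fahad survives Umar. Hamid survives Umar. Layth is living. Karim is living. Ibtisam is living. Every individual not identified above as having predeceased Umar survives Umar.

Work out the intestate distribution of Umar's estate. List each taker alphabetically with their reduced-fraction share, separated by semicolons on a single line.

There is no surviving spouse, so the entire estate passes to Umar's descendants per stirpes.
The estate is divided into 4 equal shares of 1/4 among Yasmin, Tariq, Amira, Bashir.
Yasmin predeceased; the 1/4 allotted to Yasmin's branch passes to Yasmin's issue by representation.
The 1/4 is divided into 3 equal shares of 1/12 among Hanan, Maysoon, Farouk.
Hanan predeceased; the 1/12 allotted to Hanan's branch passes to Hanan's issue by representation.
The 1/12 is divided into 2 equal shares of 1/24 among Widad, Rashida.
Widad is living and takes 1/24.
Rashida is living and takes 1/24.
Maysoon is living and takes 1/12.
Farouk is living and takes 1/12.
Tariq predeceased; the 1/4 allotted to Tariq's branch passes to Tariq's issue by representation.
The 1/4 is divided into 2 equal shares of 1/8 among Nabil, Ghada.
Nabil is living and takes 1/8.
Ghada is living and takes 1/8.
Amira predeceased; the 1/4 allotted to Amira's branch passes to Amira's issue by representation.
The 1/4 is divided into 2 equal shares of 1/8 among Samir, Ibtisam.
Samir predeceased; the 1/8 allotted to Samir's branch passes to Samir's issue by representation.
The 1/8 is divided into 4 equal shares of 1/32 among Fahad, Hamid, Layth, Karim.
Fahad is living and takes 1/32.
Hamid is living and takes 1/32.
Layth is living and takes 1/32.
Karim is living and takes 1/32.
Ibtisam is living and takes 1/8.
Bashir is living and takes 1/4.

Bashir 1/4; Fahad 1/32; Farouk 1/12; Ghada 1/8; Hamid 1/32; Ibtisam 1/8; Karim 1/32; Layth 1/32; Maysoon 1/12; Nabil 1/8; Rashida 1/24; Widad 1/24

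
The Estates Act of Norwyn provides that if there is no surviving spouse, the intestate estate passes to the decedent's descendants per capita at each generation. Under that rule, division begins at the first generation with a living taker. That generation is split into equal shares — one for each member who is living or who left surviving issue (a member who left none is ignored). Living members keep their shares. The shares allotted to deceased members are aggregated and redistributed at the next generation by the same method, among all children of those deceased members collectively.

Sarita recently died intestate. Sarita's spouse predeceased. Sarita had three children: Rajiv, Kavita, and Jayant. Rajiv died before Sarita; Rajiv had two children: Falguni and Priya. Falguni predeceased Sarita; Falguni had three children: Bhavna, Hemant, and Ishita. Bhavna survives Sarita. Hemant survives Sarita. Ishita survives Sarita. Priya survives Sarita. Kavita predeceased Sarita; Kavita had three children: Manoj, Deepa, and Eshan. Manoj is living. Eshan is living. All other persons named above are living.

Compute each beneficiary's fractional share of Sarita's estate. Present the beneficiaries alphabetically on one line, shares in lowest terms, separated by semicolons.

Bhavna 2/45; Deepa 2/15; Eshan 2/15; Hemant 2/45; Ishita 2/45; Jayant 1/3; Manoj 2/15; Priya 2/15

There is no surviving spouse, so the entire estate passes to Sarita's descendants per capita at each generation.
At generation 1 (Rajiv, Kavita, Jayant) there are 3 shares of (1)/3 = 1/3 each.
Living: Jayant — each takes 1/3.
Deceased: Rajiv and Kavita. Their combined 2/3 is pooled and carried to generation 2.
At generation 2 (Falguni, Priya, Manoj, Deepa, Eshan) there are 5 shares of (2/3)/5 = 2/15 each.
Living: Priya, Manoj, Deepa, and Eshan — each takes 2/15.
Deceased: Falguni. That 2/15 share is carried to generation 3.
At generation 3 (Bhavna, Hemant, Ishita) there are 3 shares of (2/15)/3 = 2/45 each.
Living: Bhavna, Hemant, and Ishita — each takes 2/45.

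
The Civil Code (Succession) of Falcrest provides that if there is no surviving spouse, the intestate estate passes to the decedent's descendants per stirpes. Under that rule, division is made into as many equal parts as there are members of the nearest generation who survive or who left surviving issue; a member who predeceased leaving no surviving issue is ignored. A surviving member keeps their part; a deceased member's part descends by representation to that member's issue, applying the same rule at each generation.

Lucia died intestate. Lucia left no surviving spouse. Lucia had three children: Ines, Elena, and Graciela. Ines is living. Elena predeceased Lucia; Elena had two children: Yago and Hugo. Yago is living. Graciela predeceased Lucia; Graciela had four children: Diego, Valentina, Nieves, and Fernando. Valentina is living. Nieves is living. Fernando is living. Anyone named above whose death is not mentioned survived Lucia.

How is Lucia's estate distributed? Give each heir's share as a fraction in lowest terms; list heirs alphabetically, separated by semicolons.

Diego 1/12; Fernando 1/12; Hugo 1/6; Ines 1/3; Nieves 1/12; Valentina 1/12; Yago 1/6

There is no surviving spouse, so the entire estate passes to Lucia's descendants per stirpes.
The estate is divided into 3 equal shares of 1/3 among Ines, Elena, Graciela.
Ines is living and takes 1/3.
Elena predeceased; the 1/3 allotted to Elena's branch passes to Elena's issue by representation.
The 1/3 is divided into 2 equal shares of 1/6 among Yago, Hugo.
Yago is living and takes 1/6.
Hugo is living and takes 1/6.
Graciela predeceased; the 1/3 allotted to Graciela's branch passes to Graciela's issue by representation.
The 1/3 is divided into 4 equal shares of 1/12 among Diego, Valentina, Nieves, Fernando.
Diego is living and takes 1/12.
Valentina is living and takes 1/12.
Nieves is living and takes 1/12.
Fernando is living and takes 1/12.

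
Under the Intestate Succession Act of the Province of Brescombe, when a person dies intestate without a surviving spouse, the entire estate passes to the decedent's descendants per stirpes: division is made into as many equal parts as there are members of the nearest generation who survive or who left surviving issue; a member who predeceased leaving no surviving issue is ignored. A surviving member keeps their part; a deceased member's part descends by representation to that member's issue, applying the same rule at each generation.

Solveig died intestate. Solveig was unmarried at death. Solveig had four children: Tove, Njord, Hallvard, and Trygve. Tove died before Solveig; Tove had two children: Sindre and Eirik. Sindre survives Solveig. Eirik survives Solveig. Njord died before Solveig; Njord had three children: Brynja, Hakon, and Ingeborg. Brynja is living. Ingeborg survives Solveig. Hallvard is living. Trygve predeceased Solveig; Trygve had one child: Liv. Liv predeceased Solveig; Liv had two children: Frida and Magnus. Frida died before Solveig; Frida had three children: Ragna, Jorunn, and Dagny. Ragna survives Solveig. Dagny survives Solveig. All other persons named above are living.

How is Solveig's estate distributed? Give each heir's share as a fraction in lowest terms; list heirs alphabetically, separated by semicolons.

There is no surviving spouse, so the entire estate passes to Solveig's descendants per stirpes.
The estate is divided into 4 equal shares of 1/4 among Tove, Njord, Hallvard, Trygve.
Tove predeceased; the 1/4 allotted to Tove's branch passes to Tove's issue by representation.
The 1/4 is divided into 2 equal shares of 1/8 among Sindre, Eirik.
Sindre is living and takes 1/8.
Eirik is living and takes 1/8.
Njord predeceased; the 1/4 allotted to Njord's branch passes to Njord's issue by representation.
The 1/4 is divided into 3 equal shares of 1/12 among Brynja, Hakon, Ingeborg.
Brynja is living and takes 1/12.
Hakon is living and takes 1/12.
Ingeborg is living and takes 1/12.
Hallvard is living and takes 1/4.
Trygve predeceased; the 1/4 allotted to Trygve's branch passes to Trygve's issue by representation.
Liv's line is the sole branch at this level, so the full 1/4 passes to Liv's issue by representation.
The 1/4 is divided into 2 equal shares of 1/8 among Frida, Magnus.
Frida predeceased; the 1/8 allotted to Frida's branch passes to Frida's issue by representation.
The 1/8 is divided into 3 equal shares of 1/24 among Ragna, Jorunn, Dagny.
Ragna is living and takes 1/24.
Jorunn is living and takes 1/24.
Dagny is living and takes 1/24.
Magnus is living and takes 1/8.

Brynja 1/12; Dagny 1/24; Eirik 1/8; Hakon 1/12; Hallvard 1/4; Ingeborg 1/12; Jorunn 1/24; Magnus 1/8; Ragna 1/24; Sindre 1/8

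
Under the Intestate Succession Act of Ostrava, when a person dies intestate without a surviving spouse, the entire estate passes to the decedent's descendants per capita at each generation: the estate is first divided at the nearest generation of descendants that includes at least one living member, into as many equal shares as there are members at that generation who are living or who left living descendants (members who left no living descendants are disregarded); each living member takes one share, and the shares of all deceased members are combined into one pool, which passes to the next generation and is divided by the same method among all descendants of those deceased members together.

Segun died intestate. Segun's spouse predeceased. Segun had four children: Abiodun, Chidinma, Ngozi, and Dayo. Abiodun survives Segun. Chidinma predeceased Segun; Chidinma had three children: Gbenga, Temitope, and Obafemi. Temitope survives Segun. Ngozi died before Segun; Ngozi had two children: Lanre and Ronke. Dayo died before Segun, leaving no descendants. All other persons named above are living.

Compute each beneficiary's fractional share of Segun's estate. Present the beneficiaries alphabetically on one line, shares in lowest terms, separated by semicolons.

There is no surviving spouse, so the entire estate passes to Segun's descendants per capita at each generation.
At generation 1 (Abiodun, Chidinma, Ngozi) there are 3 shares of (1)/3 = 1/3 each.
Living: Abiodun — each takes 1/3.
Deceased: Chidinma and Ngozi. Their combined 2/3 is pooled and carried to generation 2.
At generation 2 (Gbenga, Temitope, Obafemi, Lanre, Ronke) there are 5 shares of (2/3)/5 = 2/15 each.
Living: Gbenga, Temitope, Obafemi, Lanre, and Ronke — each takes 2/15.

Abiodun 1/3; Gbenga 2/15; Lanre 2/15; Obafemi 2/15; Ronke 2/15; Temitope 2/15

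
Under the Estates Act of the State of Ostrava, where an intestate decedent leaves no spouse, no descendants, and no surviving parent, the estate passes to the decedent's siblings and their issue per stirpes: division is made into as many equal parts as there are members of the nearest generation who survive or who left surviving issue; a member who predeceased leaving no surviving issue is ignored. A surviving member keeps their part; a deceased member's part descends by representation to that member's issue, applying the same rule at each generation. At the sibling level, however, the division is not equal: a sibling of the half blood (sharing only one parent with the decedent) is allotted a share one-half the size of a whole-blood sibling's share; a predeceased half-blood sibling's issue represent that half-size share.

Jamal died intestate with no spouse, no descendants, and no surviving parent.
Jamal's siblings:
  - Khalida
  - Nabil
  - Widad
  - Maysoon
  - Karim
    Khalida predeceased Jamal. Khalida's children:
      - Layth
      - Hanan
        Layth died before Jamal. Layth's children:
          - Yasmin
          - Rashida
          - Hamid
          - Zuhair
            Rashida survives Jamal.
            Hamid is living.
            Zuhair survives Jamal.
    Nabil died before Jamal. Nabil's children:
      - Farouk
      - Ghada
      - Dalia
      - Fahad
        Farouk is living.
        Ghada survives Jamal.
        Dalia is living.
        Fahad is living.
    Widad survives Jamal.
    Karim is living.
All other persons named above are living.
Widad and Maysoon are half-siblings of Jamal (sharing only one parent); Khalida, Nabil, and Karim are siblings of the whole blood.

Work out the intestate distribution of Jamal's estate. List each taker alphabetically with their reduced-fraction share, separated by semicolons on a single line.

Dalia 1/16; Fahad 1/16; Farouk 1/16; Ghada 1/16; Hamid 1/32; Hanan 1/8; Karim 1/4; Maysoon 1/8; Rashida 1/32; Widad 1/8; Yasmin 1/32; Zuhair 1/32

No spouse, descendants, or parent survives, so the estate passes to Jamal's siblings per stirpes.
Half-blood siblings count for one-half the weight of whole-blood siblings at the initial division.
Dividing 1 in proportion to weights (total weight 4): Khalida (weight 1) → 1/4; Nabil (weight 1) → 1/4; Widad (weight 1/2) → 1/8; Maysoon (weight 1/2) → 1/8; Karim (weight 1) → 1/4.
Khalida predeceased; the 1/4 allotted to Khalida's branch passes to Khalida's issue by representation.
The 1/4 is divided into 2 equal shares of 1/8 among Layth, Hanan.
Layth predeceased; the 1/8 allotted to Layth's branch passes to Layth's issue by representation.
The 1/8 is divided into 4 equal shares of 1/32 among Yasmin, Rashida, Hamid, Zuhair.
Yasmin is living and takes 1/32.
Rashida is living and takes 1/32.
Hamid is living and takes 1/32.
Zuhair is living and takes 1/32.
Hanan is living and takes 1/8.
Nabil predeceased; the 1/4 allotted to Nabil's branch passes to Nabil's issue by representation.
The 1/4 is divided into 4 equal shares of 1/16 among Farouk, Ghada, Dalia, Fahad.
Farouk is living and takes 1/16.
Ghada is living and takes 1/16.
Dalia is living and takes 1/16.
Fahad is living and takes 1/16.
Widad is living and takes 1/8.
Maysoon is living and takes 1/8.
Karim is living and takes 1/4.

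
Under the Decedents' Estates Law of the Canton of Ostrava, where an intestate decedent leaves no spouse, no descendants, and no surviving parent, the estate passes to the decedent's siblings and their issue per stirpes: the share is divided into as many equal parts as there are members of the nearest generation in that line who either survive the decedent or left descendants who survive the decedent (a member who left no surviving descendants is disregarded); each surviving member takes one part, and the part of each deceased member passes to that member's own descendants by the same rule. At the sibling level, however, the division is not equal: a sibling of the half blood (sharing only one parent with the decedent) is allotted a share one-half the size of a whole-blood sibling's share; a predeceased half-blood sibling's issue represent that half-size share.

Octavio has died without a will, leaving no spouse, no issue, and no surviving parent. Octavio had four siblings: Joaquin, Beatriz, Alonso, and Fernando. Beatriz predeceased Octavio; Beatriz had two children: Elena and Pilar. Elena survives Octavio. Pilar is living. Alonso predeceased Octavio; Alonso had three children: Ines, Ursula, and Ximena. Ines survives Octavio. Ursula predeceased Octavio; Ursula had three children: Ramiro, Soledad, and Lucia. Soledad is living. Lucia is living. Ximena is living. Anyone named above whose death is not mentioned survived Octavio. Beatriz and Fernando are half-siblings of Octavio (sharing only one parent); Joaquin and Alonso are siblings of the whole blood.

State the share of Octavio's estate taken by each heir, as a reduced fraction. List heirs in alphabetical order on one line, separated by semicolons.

No spouse, descendants, or parent survives, so the estate passes to Octavio's siblings per stirpes.
Half-blood siblings count for one-half the weight of whole-blood siblings at the initial division.
Dividing 1 in proportion to weights (total weight 3): Joaquin (weight 1) → 1/3; Beatriz (weight 1/2) → 1/6; Alonso (weight 1) → 1/3; Fernando (weight 1/2) → 1/6.
Joaquin is living and takes 1/3.
Beatriz predeceased; the 1/6 allotted to Beatriz's branch passes to Beatriz's issue by representation.
The 1/6 is divided into 2 equal shares of 1/12 among Elena, Pilar.
Elena is living and takes 1/12.
Pilar is living and takes 1/12.
Alonso predeceased; the 1/3 allotted to Alonso's branch passes to Alonso's issue by representation.
The 1/3 is divided into 3 equal shares of 1/9 among Ines, Ursula, Ximena.
Ines is living and takes 1/9.
Ursula predeceased; the 1/9 allotted to Ursula's branch passes to Ursula's issue by representation.
The 1/9 is divided into 3 equal shares of 1/27 among Ramiro, Soledad, Lucia.
Ramiro is living and takes 1/27.
Soledad is living and takes 1/27.
Lucia is living and takes 1/27.
Ximena is living and takes 1/9.
Fernando is living and takes 1/6.

Elena 1/12; Fernando 1/6; Ines 1/9; Joaquin 1/3; Lucia 1/27; Pilar 1/12; Ramiro 1/27; Soledad 1/27; Ximena 1/9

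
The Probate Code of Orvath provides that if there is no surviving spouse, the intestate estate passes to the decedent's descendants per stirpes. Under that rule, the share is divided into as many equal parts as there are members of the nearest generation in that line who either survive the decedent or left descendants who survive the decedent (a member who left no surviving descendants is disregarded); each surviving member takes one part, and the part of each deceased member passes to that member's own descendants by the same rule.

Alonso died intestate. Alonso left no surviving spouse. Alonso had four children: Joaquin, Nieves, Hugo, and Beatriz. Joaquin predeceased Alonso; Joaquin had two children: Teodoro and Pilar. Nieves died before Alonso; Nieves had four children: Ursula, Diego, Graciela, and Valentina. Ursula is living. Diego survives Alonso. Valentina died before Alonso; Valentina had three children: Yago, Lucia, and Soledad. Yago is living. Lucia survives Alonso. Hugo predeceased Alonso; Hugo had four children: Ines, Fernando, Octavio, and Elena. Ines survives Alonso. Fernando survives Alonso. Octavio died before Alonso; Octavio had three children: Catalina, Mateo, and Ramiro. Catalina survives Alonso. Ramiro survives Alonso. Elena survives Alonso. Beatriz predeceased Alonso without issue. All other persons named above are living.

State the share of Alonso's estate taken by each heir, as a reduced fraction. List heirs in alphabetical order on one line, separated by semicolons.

Catalina 1/36; Diego 1/12; Elena 1/12; Fernando 1/12; Graciela 1/12; Ines 1/12; Lucia 1/36; Mateo 1/36; Pilar 1/6; Ramiro 1/36; Soledad 1/36; Teodoro 1/6; Ursula 1/12; Yago 1/36

There is no surviving spouse, so the entire estate passes to Alonso's descendants per stirpes.
Beatriz left no surviving issue, so that branch lapses and is disregarded.
The estate is divided into 3 equal shares of 1/3 among Joaquin, Nieves, Hugo.
Joaquin predeceased; the 1/3 allotted to Joaquin's branch passes to Joaquin's issue by representation.
The 1/3 is divided into 2 equal shares of 1/6 among Teodoro, Pilar.
Teodoro is living and takes 1/6.
Pilar is living and takes 1/6.
Nieves predeceased; the 1/3 allotted to Nieves's branch passes to Nieves's issue by representation.
The 1/3 is divided into 4 equal shares of 1/12 among Ursula, Diego, Graciela, Valentina.
Ursula is living and takes 1/12.
Diego is living and takes 1/12.
Graciela is living and takes 1/12.
Valentina predeceased; the 1/12 allotted to Valentina's branch passes to Valentina's issue by representation.
The 1/12 is divided into 3 equal shares of 1/36 among Yago, Lucia, Soledad.
Yago is living and takes 1/36.
Lucia is living and takes 1/36.
Soledad is living and takes 1/36.
Hugo predeceased; the 1/3 allotted to Hugo's branch passes to Hugo's issue by representation.
The 1/3 is divided into 4 equal shares of 1/12 among Ines, Fernando, Octavio, Elena.
Ines is living and takes 1/12.
Fernando is living and takes 1/12.
Octavio predeceased; the 1/12 allotted to Octavio's branch passes to Octavio's issue by representation.
The 1/12 is divided into 3 equal shares of 1/36 among Catalina, Mateo, Ramiro.
Catalina is living and takes 1/36.
Mateo is living and takes 1/36.
Ramiro is living and takes 1/36.
Elena is living and takes 1/12.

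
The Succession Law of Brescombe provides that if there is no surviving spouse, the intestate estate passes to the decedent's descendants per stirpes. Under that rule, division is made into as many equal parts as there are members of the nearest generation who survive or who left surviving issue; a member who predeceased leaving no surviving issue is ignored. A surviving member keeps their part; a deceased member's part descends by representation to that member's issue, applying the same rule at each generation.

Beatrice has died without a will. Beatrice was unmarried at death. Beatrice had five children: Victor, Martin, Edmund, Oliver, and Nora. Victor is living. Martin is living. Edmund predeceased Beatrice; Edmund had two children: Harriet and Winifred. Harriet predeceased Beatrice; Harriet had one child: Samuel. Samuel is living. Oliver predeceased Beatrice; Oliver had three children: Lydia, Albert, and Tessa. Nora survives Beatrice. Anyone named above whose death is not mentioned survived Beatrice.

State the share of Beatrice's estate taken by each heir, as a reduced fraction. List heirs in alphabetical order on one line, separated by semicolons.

There is no surviving spouse, so the entire estate passes to Beatrice's descendants per stirpes.
The estate is divided into 5 equal shares of 1/5 among Victor, Martin, Edmund, Oliver, Nora.
Victor is living and takes 1/5.
Martin is living and takes 1/5.
Edmund predeceased; the 1/5 allotted to Edmund's branch passes to Edmund's issue by representation.
The 1/5 is divided into 2 equal shares of 1/10 among Harriet, Winifred.
Harriet predeceased; the 1/10 allotted to Harriet's branch passes to Harriet's issue by representation.
Samuel is the sole taker at this level and receives the full 1/10.
Winifred is living and takes 1/10.
Oliver predeceased; the 1/5 allotted to Oliver's branch passes to Oliver's issue by representation.
The 1/5 is divided into 3 equal shares of 1/15 among Lydia, Albert, Tessa.
Lydia is living and takes 1/15.
Albert is living and takes 1/15.
Tessa is living and takes 1/15.
Nora is living and takes 1/5.

Albert 1/15; Lydia 1/15; Martin 1/5; Nora 1/5; Samuel 1/10; Tessa 1/15; Victor 1/5; Winifred 1/10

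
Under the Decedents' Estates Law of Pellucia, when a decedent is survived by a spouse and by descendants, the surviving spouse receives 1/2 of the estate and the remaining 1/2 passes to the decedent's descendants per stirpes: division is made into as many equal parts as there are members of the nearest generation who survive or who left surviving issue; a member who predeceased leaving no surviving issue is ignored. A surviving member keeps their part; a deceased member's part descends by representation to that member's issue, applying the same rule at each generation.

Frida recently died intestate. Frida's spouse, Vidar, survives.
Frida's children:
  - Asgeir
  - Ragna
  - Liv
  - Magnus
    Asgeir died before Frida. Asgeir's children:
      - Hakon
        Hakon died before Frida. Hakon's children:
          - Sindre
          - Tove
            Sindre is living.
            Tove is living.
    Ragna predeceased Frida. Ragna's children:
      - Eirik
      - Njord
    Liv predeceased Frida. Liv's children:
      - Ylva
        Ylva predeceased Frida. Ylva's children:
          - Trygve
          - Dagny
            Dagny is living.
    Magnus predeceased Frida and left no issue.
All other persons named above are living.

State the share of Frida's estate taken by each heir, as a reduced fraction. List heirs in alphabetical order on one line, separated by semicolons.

Vidar, as surviving spouse, takes 1/2.
The remaining 1/2 passes to Frida's descendants per stirpes.
Magnus left no surviving issue, so that branch lapses and is disregarded.
The 1/2 is divided into 3 equal shares of 1/6 among Asgeir, Ragna, Liv.
Asgeir predeceased; the 1/6 allotted to Asgeir's branch passes to Asgeir's issue by representation.
Hakon's line is the sole branch at this level, so the full 1/6 passes to Hakon's issue by representation.
The 1/6 is divided into 2 equal shares of 1/12 among Sindre, Tove.
Sindre is living and takes 1/12.
Tove is living and takes 1/12.
Ragna predeceased; the 1/6 allotted to Ragna's branch passes to Ragna's issue by representation.
The 1/6 is divided into 2 equal shares of 1/12 among Eirik, Njord.
Eirik is living and takes 1/12.
Njord is living and takes 1/12.
Liv predeceased; the 1/6 allotted to Liv's branch passes to Liv's issue by representation.
Ylva's line is the sole branch at this level, so the full 1/6 passes to Ylva's issue by representation.
The 1/6 is divided into 2 equal shares of 1/12 among Trygve, Dagny.
Trygve is living and takes 1/12.
Dagny is living and takes 1/12.

Dagny 1/12; Eirik 1/12; Njord 1/12; Sindre 1/12; Tove 1/12; Trygve 1/12; Vidar 1/2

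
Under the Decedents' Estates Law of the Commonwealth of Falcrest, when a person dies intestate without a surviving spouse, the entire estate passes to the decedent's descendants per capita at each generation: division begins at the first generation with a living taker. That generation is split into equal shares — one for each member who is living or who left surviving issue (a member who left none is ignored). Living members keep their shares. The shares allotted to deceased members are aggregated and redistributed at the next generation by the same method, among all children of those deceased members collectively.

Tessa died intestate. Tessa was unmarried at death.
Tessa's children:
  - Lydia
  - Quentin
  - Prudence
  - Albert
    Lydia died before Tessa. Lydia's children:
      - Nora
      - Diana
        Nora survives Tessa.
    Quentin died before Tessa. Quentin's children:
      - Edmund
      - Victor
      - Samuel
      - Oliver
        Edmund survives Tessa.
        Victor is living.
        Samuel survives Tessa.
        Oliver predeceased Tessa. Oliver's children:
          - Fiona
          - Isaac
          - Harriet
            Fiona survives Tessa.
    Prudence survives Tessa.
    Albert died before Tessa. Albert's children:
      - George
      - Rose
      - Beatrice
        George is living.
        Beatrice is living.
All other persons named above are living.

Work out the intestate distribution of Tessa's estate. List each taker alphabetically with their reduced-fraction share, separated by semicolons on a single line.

Beatrice 1/12; Diana 1/12; Edmund 1/12; Fiona 1/36; George 1/12; Harriet 1/36; Isaac 1/36; Nora 1/12; Prudence 1/4; Rose 1/12; Samuel 1/12; Victor 1/12

There is no surviving spouse, so the entire estate passes to Tessa's descendants per capita at each generation.
At generation 1 (Lydia, Quentin, Prudence, Albert) there are 4 shares of (1)/4 = 1/4 each.
Living: Prudence — each takes 1/4.
Deceased: Lydia, Quentin, and Albert. Their combined 3/4 is pooled and carried to generation 2.
At generation 2 (Nora, Diana, Edmund, Victor, Samuel, Oliver, George, Rose, Beatrice) there are 9 shares of (3/4)/9 = 1/12 each.
Living: Nora, Diana, Edmund, Victor, Samuel, George, Rose, and Beatrice — each takes 1/12.
Deceased: Oliver. That 1/12 share is carried to generation 3.
At generation 3 (Fiona, Isaac, Harriet) there are 3 shares of (1/12)/3 = 1/36 each.
Living: Fiona, Isaac, and Harriet — each takes 1/36.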